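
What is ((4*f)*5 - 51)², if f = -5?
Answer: 22801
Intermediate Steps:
((4*f)*5 - 51)² = ((4*(-5))*5 - 51)² = (-20*5 - 51)² = (-100 - 51)² = (-151)² = 22801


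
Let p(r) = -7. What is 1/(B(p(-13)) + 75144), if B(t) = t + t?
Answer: 1/75130 ≈ 1.3310e-5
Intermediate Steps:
B(t) = 2*t
1/(B(p(-13)) + 75144) = 1/(2*(-7) + 75144) = 1/(-14 + 75144) = 1/75130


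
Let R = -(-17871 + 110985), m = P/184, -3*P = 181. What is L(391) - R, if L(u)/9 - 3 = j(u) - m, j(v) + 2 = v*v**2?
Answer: 99006971151/184 ≈ 5.3808e+8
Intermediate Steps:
P = -181/3 (P = -1/3*181 = -181/3 ≈ -60.333)
m = -181/552 (m = -181/3/184 = -181/3*1/184 = -181/552 ≈ -0.32790)
j(v) = -2 + v**3 (j(v) = -2 + v*v**2 = -2 + v**3)
R = -93114 (R = -1*93114 = -93114)
L(u) = 2199/184 + 9*u**3 (L(u) = 27 + 9*((-2 + u**3) - 1*(-181/552)) = 27 + 9*((-2 + u**3) + 181/552) = 27 + 9*(-923/552 + u**3) = 27 + (-2769/184 + 9*u**3) = 2199/184 + 9*u**3)
L(391) - R = (2199/184 + 9*391**3) - 1*(-93114) = (2199/184 + 9*59776471) + 93114 = (2199/184 + 537988239) + 93114 = 98989838175/184 + 93114 = 99006971151/184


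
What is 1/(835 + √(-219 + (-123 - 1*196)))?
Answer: 835/697763 - I*√538/697763 ≈ 0.0011967 - 3.3242e-5*I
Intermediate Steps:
1/(835 + √(-219 + (-123 - 1*196))) = 1/(835 + √(-219 + (-123 - 196))) = 1/(835 + √(-219 - 319)) = 1/(835 + √(-538)) = 1/(835 + I*√538)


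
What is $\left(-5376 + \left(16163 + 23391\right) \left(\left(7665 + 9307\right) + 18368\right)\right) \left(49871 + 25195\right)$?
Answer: $104929730776944$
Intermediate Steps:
$\left(-5376 + \left(16163 + 23391\right) \left(\left(7665 + 9307\right) + 18368\right)\right) \left(49871 + 25195\right) = \left(-5376 + 39554 \left(16972 + 18368\right)\right) 75066 = \left(-5376 + 39554 \cdot 35340\right) 75066 = \left(-5376 + 1397838360\right) 75066 = 1397832984 \cdot 75066 = 104929730776944$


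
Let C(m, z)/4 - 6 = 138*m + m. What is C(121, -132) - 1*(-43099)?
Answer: 110399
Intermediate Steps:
C(m, z) = 24 + 556*m (C(m, z) = 24 + 4*(138*m + m) = 24 + 4*(139*m) = 24 + 556*m)
C(121, -132) - 1*(-43099) = (24 + 556*121) - 1*(-43099) = (24 + 67276) + 43099 = 67300 + 43099 = 110399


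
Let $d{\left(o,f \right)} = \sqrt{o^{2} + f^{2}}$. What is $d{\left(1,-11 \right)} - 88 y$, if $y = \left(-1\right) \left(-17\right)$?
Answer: $-1496 + \sqrt{122} \approx -1485.0$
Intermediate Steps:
$y = 17$
$d{\left(o,f \right)} = \sqrt{f^{2} + o^{2}}$
$d{\left(1,-11 \right)} - 88 y = \sqrt{\left(-11\right)^{2} + 1^{2}} - 1496 = \sqrt{121 + 1} - 1496 = \sqrt{122} - 1496 = -1496 + \sqrt{122}$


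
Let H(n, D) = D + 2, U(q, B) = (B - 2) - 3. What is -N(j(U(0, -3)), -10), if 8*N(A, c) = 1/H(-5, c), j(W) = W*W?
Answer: 1/64 ≈ 0.015625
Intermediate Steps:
U(q, B) = -5 + B (U(q, B) = (-2 + B) - 3 = -5 + B)
j(W) = W**2
H(n, D) = 2 + D
N(A, c) = 1/(8*(2 + c))
-N(j(U(0, -3)), -10) = -1/(8*(2 - 10)) = -1/(8*(-8)) = -(-1)/(8*8) = -1*(-1/64) = 1/64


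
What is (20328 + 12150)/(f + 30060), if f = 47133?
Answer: 10826/25731 ≈ 0.42074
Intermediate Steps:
(20328 + 12150)/(f + 30060) = (20328 + 12150)/(47133 + 30060) = 32478/77193 = 32478*(1/77193) = 10826/25731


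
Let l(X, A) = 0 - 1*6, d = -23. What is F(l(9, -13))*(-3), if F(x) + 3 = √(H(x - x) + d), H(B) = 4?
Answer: 9 - 3*I*√19 ≈ 9.0 - 13.077*I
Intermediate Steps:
l(X, A) = -6 (l(X, A) = 0 - 6 = -6)
F(x) = -3 + I*√19 (F(x) = -3 + √(4 - 23) = -3 + √(-19) = -3 + I*√19)
F(l(9, -13))*(-3) = (-3 + I*√19)*(-3) = 9 - 3*I*√19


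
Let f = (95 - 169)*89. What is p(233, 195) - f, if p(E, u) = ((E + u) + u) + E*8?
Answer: 9073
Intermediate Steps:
f = -6586 (f = -74*89 = -6586)
p(E, u) = 2*u + 9*E (p(E, u) = (E + 2*u) + 8*E = 2*u + 9*E)
p(233, 195) - f = (2*195 + 9*233) - 1*(-6586) = (390 + 2097) + 6586 = 2487 + 6586 = 9073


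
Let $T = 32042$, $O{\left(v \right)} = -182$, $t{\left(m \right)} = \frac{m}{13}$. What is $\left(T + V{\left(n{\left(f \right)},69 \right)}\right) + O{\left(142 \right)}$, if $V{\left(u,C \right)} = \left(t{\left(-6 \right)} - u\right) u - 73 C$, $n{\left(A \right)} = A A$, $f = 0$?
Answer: $26823$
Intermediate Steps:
$t{\left(m \right)} = \frac{m}{13}$ ($t{\left(m \right)} = m \frac{1}{13} = \frac{m}{13}$)
$n{\left(A \right)} = A^{2}$
$V{\left(u,C \right)} = - 73 C + u \left(- \frac{6}{13} - u\right)$ ($V{\left(u,C \right)} = \left(\frac{1}{13} \left(-6\right) - u\right) u - 73 C = \left(- \frac{6}{13} - u\right) u - 73 C = u \left(- \frac{6}{13} - u\right) - 73 C = - 73 C + u \left(- \frac{6}{13} - u\right)$)
$\left(T + V{\left(n{\left(f \right)},69 \right)}\right) + O{\left(142 \right)} = \left(32042 - \left(5037 + 0 + \left(0^{2}\right)^{2}\right)\right) - 182 = \left(32042 - 5037\right) - 182 = 27005 - 182 = 26823$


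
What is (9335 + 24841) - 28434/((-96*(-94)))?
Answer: 51395965/1504 ≈ 34173.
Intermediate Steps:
(9335 + 24841) - 28434/((-96*(-94))) = 34176 - 28434/9024 = 34176 - 28434*1/9024 = 34176 - 4739/1504 = 51395965/1504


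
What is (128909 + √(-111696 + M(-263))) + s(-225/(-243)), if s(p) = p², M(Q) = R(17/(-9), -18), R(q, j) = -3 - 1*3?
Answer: 93975286/729 + I*√111702 ≈ 1.2891e+5 + 334.22*I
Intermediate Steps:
R(q, j) = -6 (R(q, j) = -3 - 3 = -6)
M(Q) = -6
(128909 + √(-111696 + M(-263))) + s(-225/(-243)) = (128909 + √(-111696 - 6)) + (-225/(-243))² = (128909 + √(-111702)) + (-225*(-1/243))² = (128909 + I*√111702) + (25/27)² = (128909 + I*√111702) + 625/729 = 93975286/729 + I*√111702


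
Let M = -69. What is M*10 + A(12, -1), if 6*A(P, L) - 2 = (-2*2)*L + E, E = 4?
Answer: -2065/3 ≈ -688.33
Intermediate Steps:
A(P, L) = 1 - 2*L/3 (A(P, L) = 1/3 + ((-2*2)*L + 4)/6 = 1/3 + (-4*L + 4)/6 = 1/3 + (4 - 4*L)/6 = 1/3 + (2/3 - 2*L/3) = 1 - 2*L/3)
M*10 + A(12, -1) = -69*10 + (1 - 2/3*(-1)) = -690 + (1 + 2/3) = -690 + 5/3 = -2065/3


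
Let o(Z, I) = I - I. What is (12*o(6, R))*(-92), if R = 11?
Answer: 0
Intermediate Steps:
o(Z, I) = 0
(12*o(6, R))*(-92) = (12*0)*(-92) = 0*(-92) = 0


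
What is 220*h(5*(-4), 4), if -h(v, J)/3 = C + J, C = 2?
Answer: -3960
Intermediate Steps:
h(v, J) = -6 - 3*J (h(v, J) = -3*(2 + J) = -6 - 3*J)
220*h(5*(-4), 4) = 220*(-6 - 3*4) = 220*(-6 - 12) = 220*(-18) = -3960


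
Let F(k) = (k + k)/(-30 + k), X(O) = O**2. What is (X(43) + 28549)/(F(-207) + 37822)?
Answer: 1200721/1494038 ≈ 0.80367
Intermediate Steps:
F(k) = 2*k/(-30 + k) (F(k) = (2*k)/(-30 + k) = 2*k/(-30 + k))
(X(43) + 28549)/(F(-207) + 37822) = (43**2 + 28549)/(2*(-207)/(-30 - 207) + 37822) = (1849 + 28549)/(2*(-207)/(-237) + 37822) = 30398/(2*(-207)*(-1/237) + 37822) = 30398/(138/79 + 37822) = 30398/(2988076/79) = 30398*(79/2988076) = 1200721/1494038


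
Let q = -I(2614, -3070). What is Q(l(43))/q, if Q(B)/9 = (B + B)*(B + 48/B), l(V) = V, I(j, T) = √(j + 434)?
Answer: -5691*√762/254 ≈ -618.49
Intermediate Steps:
I(j, T) = √(434 + j)
q = -2*√762 (q = -√(434 + 2614) = -√3048 = -2*√762 ≈ -55.209)
Q(B) = 18*B*(B + 48/B) (Q(B) = 9*((B + B)*(B + 48/B)) = 9*((2*B)*(B + 48/B)) = 9*(2*B*(B + 48/B)) = 18*B*(B + 48/B))
Q(l(43))/q = (864 + 18*43²)/((-2*√762)) = (864 + 18*1849)*(-√762/1524) = (864 + 33282)*(-√762/1524) = 34146*(-√762/1524) = -5691*√762/254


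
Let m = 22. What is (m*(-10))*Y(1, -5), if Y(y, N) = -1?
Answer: 220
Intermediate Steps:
(m*(-10))*Y(1, -5) = (22*(-10))*(-1) = -220*(-1) = 220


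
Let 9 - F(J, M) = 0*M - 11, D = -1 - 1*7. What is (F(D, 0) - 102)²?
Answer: 6724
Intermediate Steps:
D = -8 (D = -1 - 7 = -8)
F(J, M) = 20 (F(J, M) = 9 - (0*M - 11) = 9 - (0 - 11) = 9 - 1*(-11) = 9 + 11 = 20)
(F(D, 0) - 102)² = (20 - 102)² = (-82)² = 6724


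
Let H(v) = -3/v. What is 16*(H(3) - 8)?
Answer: -144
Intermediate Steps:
16*(H(3) - 8) = 16*(-3/3 - 8) = 16*(-3*⅓ - 8) = 16*(-1 - 8) = 16*(-9) = -144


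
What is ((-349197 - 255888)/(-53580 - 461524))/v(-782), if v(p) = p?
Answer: -605085/402811328 ≈ -0.0015022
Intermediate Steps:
((-349197 - 255888)/(-53580 - 461524))/v(-782) = ((-349197 - 255888)/(-53580 - 461524))/(-782) = -605085/(-515104)*(-1/782) = -605085*(-1/515104)*(-1/782) = (605085/515104)*(-1/782) = -605085/402811328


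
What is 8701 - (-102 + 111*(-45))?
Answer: 13798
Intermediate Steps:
8701 - (-102 + 111*(-45)) = 8701 - (-102 - 4995) = 8701 - 1*(-5097) = 8701 + 5097 = 13798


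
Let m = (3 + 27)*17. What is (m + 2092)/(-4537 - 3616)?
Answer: -2602/8153 ≈ -0.31915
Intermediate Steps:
m = 510 (m = 30*17 = 510)
(m + 2092)/(-4537 - 3616) = (510 + 2092)/(-4537 - 3616) = 2602/(-8153) = 2602*(-1/8153) = -2602/8153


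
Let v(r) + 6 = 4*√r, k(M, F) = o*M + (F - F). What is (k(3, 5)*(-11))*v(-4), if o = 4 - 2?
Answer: 396 - 528*I ≈ 396.0 - 528.0*I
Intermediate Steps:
o = 2
k(M, F) = 2*M (k(M, F) = 2*M + (F - F) = 2*M + 0 = 2*M)
v(r) = -6 + 4*√r
(k(3, 5)*(-11))*v(-4) = ((2*3)*(-11))*(-6 + 4*√(-4)) = (6*(-11))*(-6 + 4*(2*I)) = -66*(-6 + 8*I) = 396 - 528*I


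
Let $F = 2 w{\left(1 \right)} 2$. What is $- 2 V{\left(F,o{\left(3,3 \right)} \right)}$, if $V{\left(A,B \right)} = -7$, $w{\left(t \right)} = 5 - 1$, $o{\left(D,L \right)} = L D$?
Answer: $14$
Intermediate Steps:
$o{\left(D,L \right)} = D L$
$w{\left(t \right)} = 4$ ($w{\left(t \right)} = 5 - 1 = 4$)
$F = 16$ ($F = 2 \cdot 4 \cdot 2 = 8 \cdot 2 = 16$)
$- 2 V{\left(F,o{\left(3,3 \right)} \right)} = \left(-2\right) \left(-7\right) = 14$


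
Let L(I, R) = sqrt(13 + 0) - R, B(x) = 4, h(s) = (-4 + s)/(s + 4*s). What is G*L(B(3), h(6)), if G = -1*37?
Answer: 37/15 - 37*sqrt(13) ≈ -130.94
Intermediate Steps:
h(s) = (-4 + s)/(5*s) (h(s) = (-4 + s)/((5*s)) = (-4 + s)*(1/(5*s)) = (-4 + s)/(5*s))
G = -37
L(I, R) = sqrt(13) - R
G*L(B(3), h(6)) = -37*(sqrt(13) - (-4 + 6)/(5*6)) = -37*(sqrt(13) - 2/(5*6)) = -37*(sqrt(13) - 1*1/15) = -37*(sqrt(13) - 1/15) = -37*(-1/15 + sqrt(13)) = 37/15 - 37*sqrt(13)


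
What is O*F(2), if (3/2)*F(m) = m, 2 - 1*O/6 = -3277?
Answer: 26232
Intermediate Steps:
O = 19674 (O = 12 - 6*(-3277) = 12 + 19662 = 19674)
F(m) = 2*m/3
O*F(2) = 19674*((⅔)*2) = 19674*(4/3) = 26232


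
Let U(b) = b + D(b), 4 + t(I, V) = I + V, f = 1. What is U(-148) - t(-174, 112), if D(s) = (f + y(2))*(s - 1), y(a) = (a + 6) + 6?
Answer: -2317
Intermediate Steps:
y(a) = 12 + a (y(a) = (6 + a) + 6 = 12 + a)
t(I, V) = -4 + I + V (t(I, V) = -4 + (I + V) = -4 + I + V)
D(s) = -15 + 15*s (D(s) = (1 + (12 + 2))*(s - 1) = (1 + 14)*(-1 + s) = 15*(-1 + s) = -15 + 15*s)
U(b) = -15 + 16*b (U(b) = b + (-15 + 15*b) = -15 + 16*b)
U(-148) - t(-174, 112) = (-15 + 16*(-148)) - (-4 - 174 + 112) = (-15 - 2368) - 1*(-66) = -2383 + 66 = -2317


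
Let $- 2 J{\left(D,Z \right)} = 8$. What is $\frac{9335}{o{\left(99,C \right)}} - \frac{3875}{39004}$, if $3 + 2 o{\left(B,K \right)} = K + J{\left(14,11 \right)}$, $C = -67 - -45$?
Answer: $- \frac{728317055}{1131116} \approx -643.89$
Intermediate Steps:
$J{\left(D,Z \right)} = -4$ ($J{\left(D,Z \right)} = \left(- \frac{1}{2}\right) 8 = -4$)
$C = -22$ ($C = -67 + 45 = -22$)
$o{\left(B,K \right)} = - \frac{7}{2} + \frac{K}{2}$ ($o{\left(B,K \right)} = - \frac{3}{2} + \frac{K - 4}{2} = - \frac{3}{2} + \frac{-4 + K}{2} = - \frac{3}{2} + \left(-2 + \frac{K}{2}\right) = - \frac{7}{2} + \frac{K}{2}$)
$\frac{9335}{o{\left(99,C \right)}} - \frac{3875}{39004} = \frac{9335}{- \frac{7}{2} + \frac{1}{2} \left(-22\right)} - \frac{3875}{39004} = \frac{9335}{- \frac{7}{2} - 11} - \frac{3875}{39004} = \frac{9335}{- \frac{29}{2}} - \frac{3875}{39004} = 9335 \left(- \frac{2}{29}\right) - \frac{3875}{39004} = - \frac{18670}{29} - \frac{3875}{39004} = - \frac{728317055}{1131116}$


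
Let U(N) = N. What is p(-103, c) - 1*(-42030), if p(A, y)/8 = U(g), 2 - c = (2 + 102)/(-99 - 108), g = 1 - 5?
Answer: 41998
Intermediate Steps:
g = -4
c = 518/207 (c = 2 - (2 + 102)/(-99 - 108) = 2 - 104/(-207) = 2 - 104*(-1)/207 = 2 - 1*(-104/207) = 2 + 104/207 = 518/207 ≈ 2.5024)
p(A, y) = -32 (p(A, y) = 8*(-4) = -32)
p(-103, c) - 1*(-42030) = -32 - 1*(-42030) = -32 + 42030 = 41998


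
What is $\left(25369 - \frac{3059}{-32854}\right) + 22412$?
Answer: $\frac{1569800033}{32854} \approx 47781.0$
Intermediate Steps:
$\left(25369 - \frac{3059}{-32854}\right) + 22412 = \left(25369 - - \frac{3059}{32854}\right) + 22412 = \left(25369 + \frac{3059}{32854}\right) + 22412 = \frac{833476185}{32854} + 22412 = \frac{1569800033}{32854}$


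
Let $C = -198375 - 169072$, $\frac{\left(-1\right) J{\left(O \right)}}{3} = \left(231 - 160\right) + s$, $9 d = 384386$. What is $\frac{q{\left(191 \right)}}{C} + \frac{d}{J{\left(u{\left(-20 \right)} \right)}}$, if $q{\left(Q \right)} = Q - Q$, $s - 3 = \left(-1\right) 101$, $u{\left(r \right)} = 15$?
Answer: $\frac{384386}{729} \approx 527.28$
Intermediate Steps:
$s = -98$ ($s = 3 - 101 = -98$)
$d = \frac{384386}{9}$ ($d = \frac{1}{9} \cdot 384386 = \frac{384386}{9} \approx 42710.0$)
$J{\left(O \right)} = 81$ ($J{\left(O \right)} = - 3 \left(\left(231 - 160\right) - 98\right) = - 3 \left(71 - 98\right) = \left(-3\right) \left(-27\right) = 81$)
$q{\left(Q \right)} = 0$
$C = -367447$
$\frac{q{\left(191 \right)}}{C} + \frac{d}{J{\left(u{\left(-20 \right)} \right)}} = \frac{0}{-367447} + \frac{384386}{9 \cdot 81} = 0 \left(- \frac{1}{367447}\right) + \frac{384386}{9} \cdot \frac{1}{81} = 0 + \frac{384386}{729} = \frac{384386}{729}$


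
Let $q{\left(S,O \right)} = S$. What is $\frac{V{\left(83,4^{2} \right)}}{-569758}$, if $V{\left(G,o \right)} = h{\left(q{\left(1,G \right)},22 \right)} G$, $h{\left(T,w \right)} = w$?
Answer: $- \frac{913}{284879} \approx -0.0032049$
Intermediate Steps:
$V{\left(G,o \right)} = 22 G$
$\frac{V{\left(83,4^{2} \right)}}{-569758} = \frac{22 \cdot 83}{-569758} = 1826 \left(- \frac{1}{569758}\right) = - \frac{913}{284879}$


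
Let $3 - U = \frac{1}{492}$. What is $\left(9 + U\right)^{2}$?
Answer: $\frac{34845409}{242064} \approx 143.95$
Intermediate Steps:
$U = \frac{1475}{492}$ ($U = 3 - \frac{1}{492} = \frac{1475}{492} \approx 2.998$)
$\left(9 + U\right)^{2} = \left(9 + \frac{1475}{492}\right)^{2} = \left(\frac{5903}{492}\right)^{2} = \frac{34845409}{242064}$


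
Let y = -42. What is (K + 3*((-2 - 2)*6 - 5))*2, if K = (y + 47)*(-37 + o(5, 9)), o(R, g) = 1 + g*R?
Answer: -84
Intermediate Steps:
o(R, g) = 1 + R*g
K = 45 (K = (-42 + 47)*(-37 + (1 + 5*9)) = 5*(-37 + (1 + 45)) = 5*(-37 + 46) = 5*9 = 45)
(K + 3*((-2 - 2)*6 - 5))*2 = (45 + 3*((-2 - 2)*6 - 5))*2 = (45 + 3*(-4*6 - 5))*2 = (45 + 3*(-24 - 5))*2 = (45 + 3*(-29))*2 = (45 - 87)*2 = -42*2 = -84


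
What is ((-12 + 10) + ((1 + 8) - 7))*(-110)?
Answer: 0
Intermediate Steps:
((-12 + 10) + ((1 + 8) - 7))*(-110) = (-2 + (9 - 7))*(-110) = (-2 + 2)*(-110) = 0*(-110) = 0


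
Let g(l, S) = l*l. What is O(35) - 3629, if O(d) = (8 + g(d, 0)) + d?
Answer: -2361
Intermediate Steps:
g(l, S) = l²
O(d) = 8 + d + d² (O(d) = (8 + d²) + d = 8 + d + d²)
O(35) - 3629 = (8 + 35 + 35²) - 3629 = (8 + 35 + 1225) - 3629 = 1268 - 3629 = -2361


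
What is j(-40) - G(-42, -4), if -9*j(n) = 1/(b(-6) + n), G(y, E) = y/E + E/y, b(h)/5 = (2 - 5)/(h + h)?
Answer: -206869/19530 ≈ -10.592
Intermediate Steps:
b(h) = -15/(2*h) (b(h) = 5*((2 - 5)/(h + h)) = 5*(-3*1/(2*h)) = 5*(-3/(2*h)) = -15/(2*h))
G(y, E) = E/y + y/E
j(n) = -1/(9*(5/4 + n)) (j(n) = -1/(9*(-15/2/(-6) + n)) = -1/(9*(-15/2*(-⅙) + n)) = -1/(9*(5/4 + n)))
j(-40) - G(-42, -4) = -4/(45 + 36*(-40)) - (-4/(-42) - 42/(-4)) = -4/(45 - 1440) - (-4*(-1/42) - 42*(-¼)) = -4/(-1395) - (2/21 + 21/2) = -4*(-1/1395) - 1*445/42 = 4/1395 - 445/42 = -206869/19530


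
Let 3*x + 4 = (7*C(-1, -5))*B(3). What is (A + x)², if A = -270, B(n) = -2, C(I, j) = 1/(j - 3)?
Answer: 1172889/16 ≈ 73306.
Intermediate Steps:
C(I, j) = 1/(-3 + j)
x = -¾ (x = -4/3 + ((7/(-3 - 5))*(-2))/3 = -4/3 + ((7/(-8))*(-2))/3 = -4/3 + ((7*(-⅛))*(-2))/3 = -4/3 + (-7/8*(-2))/3 = -4/3 + (⅓)*(7/4) = -4/3 + 7/12 = -¾ ≈ -0.75000)
(A + x)² = (-270 - ¾)² = (-1083/4)² = 1172889/16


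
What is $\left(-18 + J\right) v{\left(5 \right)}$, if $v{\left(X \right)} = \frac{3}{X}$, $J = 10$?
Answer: $- \frac{24}{5} \approx -4.8$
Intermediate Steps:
$\left(-18 + J\right) v{\left(5 \right)} = \left(-18 + 10\right) \frac{3}{5} = - 8 \cdot 3 \cdot \frac{1}{5} = \left(-8\right) \frac{3}{5} = - \frac{24}{5}$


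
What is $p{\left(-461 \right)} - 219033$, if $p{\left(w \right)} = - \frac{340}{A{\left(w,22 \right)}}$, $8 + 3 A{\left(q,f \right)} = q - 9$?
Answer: $- \frac{52348377}{239} \approx -2.1903 \cdot 10^{5}$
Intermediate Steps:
$A{\left(q,f \right)} = - \frac{17}{3} + \frac{q}{3}$ ($A{\left(q,f \right)} = - \frac{8}{3} + \frac{q - 9}{3} = - \frac{8}{3} + \frac{-9 + q}{3} = - \frac{8}{3} + \left(-3 + \frac{q}{3}\right) = - \frac{17}{3} + \frac{q}{3}$)
$p{\left(w \right)} = - \frac{340}{- \frac{17}{3} + \frac{w}{3}}$
$p{\left(-461 \right)} - 219033 = - \frac{1020}{-17 - 461} - 219033 = - \frac{1020}{-478} - 219033 = \left(-1020\right) \left(- \frac{1}{478}\right) - 219033 = \frac{510}{239} - 219033 = - \frac{52348377}{239}$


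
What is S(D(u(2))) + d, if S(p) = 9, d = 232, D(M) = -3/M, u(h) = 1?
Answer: 241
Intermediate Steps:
S(D(u(2))) + d = 9 + 232 = 241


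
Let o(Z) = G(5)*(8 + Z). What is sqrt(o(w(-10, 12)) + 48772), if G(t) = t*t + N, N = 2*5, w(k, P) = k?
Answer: sqrt(48702) ≈ 220.69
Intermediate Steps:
N = 10
G(t) = 10 + t**2 (G(t) = t*t + 10 = t**2 + 10 = 10 + t**2)
o(Z) = 280 + 35*Z (o(Z) = (10 + 5**2)*(8 + Z) = (10 + 25)*(8 + Z) = 35*(8 + Z) = 280 + 35*Z)
sqrt(o(w(-10, 12)) + 48772) = sqrt((280 + 35*(-10)) + 48772) = sqrt((280 - 350) + 48772) = sqrt(-70 + 48772) = sqrt(48702)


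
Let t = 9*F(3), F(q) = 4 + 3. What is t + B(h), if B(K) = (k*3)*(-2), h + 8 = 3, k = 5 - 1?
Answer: 39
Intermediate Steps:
k = 4
h = -5 (h = -8 + 3 = -5)
F(q) = 7
B(K) = -24 (B(K) = (4*3)*(-2) = 12*(-2) = -24)
t = 63 (t = 9*7 = 63)
t + B(h) = 63 - 24 = 39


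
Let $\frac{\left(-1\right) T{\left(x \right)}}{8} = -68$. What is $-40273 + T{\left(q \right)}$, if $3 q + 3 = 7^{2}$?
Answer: $-39729$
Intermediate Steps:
$q = \frac{46}{3}$ ($q = -1 + \frac{7^{2}}{3} = -1 + \frac{1}{3} \cdot 49 = -1 + \frac{49}{3} = \frac{46}{3} \approx 15.333$)
$T{\left(x \right)} = 544$ ($T{\left(x \right)} = \left(-8\right) \left(-68\right) = 544$)
$-40273 + T{\left(q \right)} = -40273 + 544 = -39729$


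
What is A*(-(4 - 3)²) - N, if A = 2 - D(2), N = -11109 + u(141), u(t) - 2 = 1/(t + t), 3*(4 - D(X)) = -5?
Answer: 3133207/282 ≈ 11111.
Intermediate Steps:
D(X) = 17/3 (D(X) = 4 - ⅓*(-5) = 4 + 5/3 = 17/3)
u(t) = 2 + 1/(2*t) (u(t) = 2 + 1/(t + t) = 2 + 1/(2*t))
N = -3132173/282 (N = -11109 + (2 + (½)/141) = -11109 + (2 + (½)*(1/141)) = -11109 + (2 + 1/282) = -11109 + 565/282 = -3132173/282 ≈ -11107.)
A = -11/3 (A = 2 - 1*17/3 = 2 - 17/3 = -11/3 ≈ -3.6667)
A*(-(4 - 3)²) - N = -(-11)*(4 - 3)²/3 - 1*(-3132173/282) = -(-11)*1²/3 + 3132173/282 = -(-11)/3 + 3132173/282 = -11/3*(-1) + 3132173/282 = 11/3 + 3132173/282 = 3133207/282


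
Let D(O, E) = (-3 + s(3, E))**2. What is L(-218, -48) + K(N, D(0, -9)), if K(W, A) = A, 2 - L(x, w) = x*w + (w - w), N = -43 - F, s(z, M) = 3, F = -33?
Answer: -10462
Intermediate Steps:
D(O, E) = 0 (D(O, E) = (-3 + 3)**2 = 0**2 = 0)
N = -10 (N = -43 - 1*(-33) = -43 + 33 = -10)
L(x, w) = 2 - w*x (L(x, w) = 2 - (x*w + (w - w)) = 2 - (w*x + 0) = 2 - w*x)
L(-218, -48) + K(N, D(0, -9)) = (2 - 1*(-48)*(-218)) + 0 = (2 - 10464) + 0 = -10462 + 0 = -10462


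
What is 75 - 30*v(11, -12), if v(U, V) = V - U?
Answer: 765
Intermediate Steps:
75 - 30*v(11, -12) = 75 - 30*(-12 - 1*11) = 75 - 30*(-12 - 11) = 75 - 30*(-23) = 75 + 690 = 765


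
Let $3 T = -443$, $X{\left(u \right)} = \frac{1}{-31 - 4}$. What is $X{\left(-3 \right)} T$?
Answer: $\frac{443}{105} \approx 4.219$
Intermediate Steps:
$X{\left(u \right)} = - \frac{1}{35}$ ($X{\left(u \right)} = \frac{1}{-35} = - \frac{1}{35}$)
$T = - \frac{443}{3}$ ($T = \frac{1}{3} \left(-443\right) = - \frac{443}{3} \approx -147.67$)
$X{\left(-3 \right)} T = \left(- \frac{1}{35}\right) \left(- \frac{443}{3}\right) = \frac{443}{105}$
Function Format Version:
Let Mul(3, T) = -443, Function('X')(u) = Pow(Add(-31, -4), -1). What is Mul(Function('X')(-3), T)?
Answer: Rational(443, 105) ≈ 4.2190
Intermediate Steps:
Function('X')(u) = Rational(-1, 35) (Function('X')(u) = Pow(-35, -1) = Rational(-1, 35))
T = Rational(-443, 3) (T = Mul(Rational(1, 3), -443) = Rational(-443, 3) ≈ -147.67)
Mul(Function('X')(-3), T) = Mul(Rational(-1, 35), Rational(-443, 3)) = Rational(443, 105)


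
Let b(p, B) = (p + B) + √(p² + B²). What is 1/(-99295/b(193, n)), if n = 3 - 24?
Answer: -172/99295 - √37690/99295 ≈ -0.0036874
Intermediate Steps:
n = -21
b(p, B) = B + p + √(B² + p²) (b(p, B) = (B + p) + √(B² + p²) = B + p + √(B² + p²))
1/(-99295/b(193, n)) = 1/(-99295/(-21 + 193 + √((-21)² + 193²))) = 1/(-99295/(-21 + 193 + √(441 + 37249))) = 1/(-99295/(-21 + 193 + √37690)) = 1/(-99295/(172 + √37690)) = -172/99295 - √37690/99295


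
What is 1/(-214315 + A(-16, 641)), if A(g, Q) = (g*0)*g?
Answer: -1/214315 ≈ -4.6660e-6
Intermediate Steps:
A(g, Q) = 0 (A(g, Q) = 0*g = 0)
1/(-214315 + A(-16, 641)) = 1/(-214315 + 0) = 1/(-214315) = -1/214315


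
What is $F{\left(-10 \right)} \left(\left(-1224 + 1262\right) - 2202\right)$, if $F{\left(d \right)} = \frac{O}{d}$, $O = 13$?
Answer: $\frac{14066}{5} \approx 2813.2$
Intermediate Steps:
$F{\left(d \right)} = \frac{13}{d}$
$F{\left(-10 \right)} \left(\left(-1224 + 1262\right) - 2202\right) = \frac{13}{-10} \left(\left(-1224 + 1262\right) - 2202\right) = 13 \left(- \frac{1}{10}\right) \left(38 - 2202\right) = \left(- \frac{13}{10}\right) \left(-2164\right) = \frac{14066}{5}$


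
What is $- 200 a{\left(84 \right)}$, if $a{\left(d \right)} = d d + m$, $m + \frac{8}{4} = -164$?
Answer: $-1378000$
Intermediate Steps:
$m = -166$ ($m = -2 - 164 = -166$)
$a{\left(d \right)} = -166 + d^{2}$ ($a{\left(d \right)} = d d - 166 = d^{2} - 166 = -166 + d^{2}$)
$- 200 a{\left(84 \right)} = - 200 \left(-166 + 84^{2}\right) = - 200 \left(-166 + 7056\right) = \left(-200\right) 6890 = -1378000$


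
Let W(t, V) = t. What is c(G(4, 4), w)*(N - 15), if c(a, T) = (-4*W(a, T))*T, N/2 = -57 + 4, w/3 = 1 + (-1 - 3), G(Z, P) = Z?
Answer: -17424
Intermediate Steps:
w = -9 (w = 3*(1 + (-1 - 3)) = 3*(1 - 4) = 3*(-3) = -9)
N = -106 (N = 2*(-57 + 4) = 2*(-53) = -106)
c(a, T) = -4*T*a (c(a, T) = (-4*a)*T = -4*T*a)
c(G(4, 4), w)*(N - 15) = (-4*(-9)*4)*(-106 - 15) = 144*(-121) = -17424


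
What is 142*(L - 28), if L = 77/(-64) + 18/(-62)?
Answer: -4154565/992 ≈ -4188.1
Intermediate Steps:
L = -2963/1984 (L = 77*(-1/64) + 18*(-1/62) = -77/64 - 9/31 = -2963/1984 ≈ -1.4934)
142*(L - 28) = 142*(-2963/1984 - 28) = 142*(-58515/1984) = -4154565/992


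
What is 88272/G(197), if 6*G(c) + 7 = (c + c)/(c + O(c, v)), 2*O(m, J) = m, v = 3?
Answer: -1588896/17 ≈ -93465.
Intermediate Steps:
O(m, J) = m/2
G(c) = -17/18 (G(c) = -7/6 + ((c + c)/(c + c/2))/6 = -7/6 + ((2*c)/((3*c/2)))/6 = -7/6 + ((2*c)*(2/(3*c)))/6 = -7/6 + (1/6)*(4/3) = -7/6 + 2/9 = -17/18)
88272/G(197) = 88272/(-17/18) = 88272*(-18/17) = -1588896/17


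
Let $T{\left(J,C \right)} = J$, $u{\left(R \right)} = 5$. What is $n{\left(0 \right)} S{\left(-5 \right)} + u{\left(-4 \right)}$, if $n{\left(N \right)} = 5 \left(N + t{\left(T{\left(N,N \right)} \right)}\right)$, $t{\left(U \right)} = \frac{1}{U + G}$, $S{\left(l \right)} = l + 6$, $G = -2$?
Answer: $\frac{5}{2} \approx 2.5$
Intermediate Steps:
$S{\left(l \right)} = 6 + l$
$t{\left(U \right)} = \frac{1}{-2 + U}$ ($t{\left(U \right)} = \frac{1}{U - 2} = \frac{1}{-2 + U}$)
$n{\left(N \right)} = 5 N + \frac{5}{-2 + N}$ ($n{\left(N \right)} = 5 \left(N + \frac{1}{-2 + N}\right) = 5 N + \frac{5}{-2 + N}$)
$n{\left(0 \right)} S{\left(-5 \right)} + u{\left(-4 \right)} = \frac{5 \left(1 + 0 \left(-2 + 0\right)\right)}{-2 + 0} \left(6 - 5\right) + 5 = \frac{5 \left(1 + 0 \left(-2\right)\right)}{-2} \cdot 1 + 5 = 5 \left(- \frac{1}{2}\right) \left(1 + 0\right) 1 + 5 = 5 \left(- \frac{1}{2}\right) 1 \cdot 1 + 5 = \left(- \frac{5}{2}\right) 1 + 5 = - \frac{5}{2} + 5 = \frac{5}{2}$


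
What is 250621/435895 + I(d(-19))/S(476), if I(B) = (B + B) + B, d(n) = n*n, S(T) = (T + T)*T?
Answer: 114041481677/197526691040 ≈ 0.57735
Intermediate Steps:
S(T) = 2*T**2 (S(T) = (2*T)*T = 2*T**2)
d(n) = n**2
I(B) = 3*B (I(B) = 2*B + B = 3*B)
250621/435895 + I(d(-19))/S(476) = 250621/435895 + (3*(-19)**2)/((2*476**2)) = 250621*(1/435895) + (3*361)/((2*226576)) = 250621/435895 + 1083/453152 = 114041481677/197526691040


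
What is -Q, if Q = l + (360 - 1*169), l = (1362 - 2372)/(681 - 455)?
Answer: -21078/113 ≈ -186.53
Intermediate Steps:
l = -505/113 (l = -1010/226 = -1010*1/226 = -505/113 ≈ -4.4690)
Q = 21078/113 (Q = -505/113 + (360 - 1*169) = -505/113 + (360 - 169) = -505/113 + 191 = 21078/113 ≈ 186.53)
-Q = -1*21078/113 = -21078/113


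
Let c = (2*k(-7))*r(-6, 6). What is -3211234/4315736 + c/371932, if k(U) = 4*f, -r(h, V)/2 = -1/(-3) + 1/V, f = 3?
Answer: -149308032719/200645040244 ≈ -0.74414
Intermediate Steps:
r(h, V) = -⅔ - 2/V (r(h, V) = -2*(-1/(-3) + 1/V) = -2*(-1*(-⅓) + 1/V) = -2*(⅓ + 1/V) = -⅔ - 2/V)
k(U) = 12 (k(U) = 4*3 = 12)
c = -24 (c = (2*12)*(-⅔ - 2/6) = 24*(-⅔ - 2*⅙) = 24*(-⅔ - ⅓) = 24*(-1) = -24)
-3211234/4315736 + c/371932 = -3211234/4315736 - 24/371932 = -3211234*1/4315736 - 24*1/371932 = -1605617/2157868 - 6/92983 = -149308032719/200645040244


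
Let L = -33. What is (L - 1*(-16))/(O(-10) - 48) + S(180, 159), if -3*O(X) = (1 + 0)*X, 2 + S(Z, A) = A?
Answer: 21089/134 ≈ 157.38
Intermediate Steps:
S(Z, A) = -2 + A
O(X) = -X/3 (O(X) = -(1 + 0)*X/3 = -X/3)
(L - 1*(-16))/(O(-10) - 48) + S(180, 159) = (-33 - 1*(-16))/(-1/3*(-10) - 48) + (-2 + 159) = (-33 + 16)/(10/3 - 48) + 157 = -17/(-134/3) + 157 = -3/134*(-17) + 157 = 51/134 + 157 = 21089/134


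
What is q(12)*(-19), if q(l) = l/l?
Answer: -19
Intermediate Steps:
q(l) = 1
q(12)*(-19) = 1*(-19) = -19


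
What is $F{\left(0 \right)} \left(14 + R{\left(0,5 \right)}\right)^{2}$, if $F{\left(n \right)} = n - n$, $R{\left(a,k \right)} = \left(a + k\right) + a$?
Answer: $0$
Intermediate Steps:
$R{\left(a,k \right)} = k + 2 a$
$F{\left(n \right)} = 0$
$F{\left(0 \right)} \left(14 + R{\left(0,5 \right)}\right)^{2} = 0 \left(14 + \left(5 + 2 \cdot 0\right)\right)^{2} = 0 \left(14 + \left(5 + 0\right)\right)^{2} = 0 \left(14 + 5\right)^{2} = 0 \cdot 19^{2} = 0 \cdot 361 = 0$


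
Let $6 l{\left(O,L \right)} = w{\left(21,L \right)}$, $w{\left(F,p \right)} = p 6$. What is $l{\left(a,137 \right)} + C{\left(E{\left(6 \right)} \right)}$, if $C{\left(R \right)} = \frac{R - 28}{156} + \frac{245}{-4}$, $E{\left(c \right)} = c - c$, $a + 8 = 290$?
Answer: $\frac{11789}{156} \approx 75.571$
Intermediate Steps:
$a = 282$ ($a = -8 + 290 = 282$)
$w{\left(F,p \right)} = 6 p$
$l{\left(O,L \right)} = L$ ($l{\left(O,L \right)} = \frac{6 L}{6} = L$)
$E{\left(c \right)} = 0$
$C{\left(R \right)} = - \frac{9583}{156} + \frac{R}{156}$ ($C{\left(R \right)} = \left(-28 + R\right) \frac{1}{156} + 245 \left(- \frac{1}{4}\right) = \left(- \frac{7}{39} + \frac{R}{156}\right) - \frac{245}{4} = - \frac{9583}{156} + \frac{R}{156}$)
$l{\left(a,137 \right)} + C{\left(E{\left(6 \right)} \right)} = 137 + \left(- \frac{9583}{156} + \frac{1}{156} \cdot 0\right) = 137 + \left(- \frac{9583}{156} + 0\right) = 137 - \frac{9583}{156} = \frac{11789}{156}$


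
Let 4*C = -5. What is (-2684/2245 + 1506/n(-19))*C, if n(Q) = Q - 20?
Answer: 580941/11674 ≈ 49.764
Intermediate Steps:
n(Q) = -20 + Q
C = -5/4 (C = (¼)*(-5) = -5/4 ≈ -1.2500)
(-2684/2245 + 1506/n(-19))*C = (-2684/2245 + 1506/(-20 - 19))*(-5/4) = (-2684*1/2245 + 1506/(-39))*(-5/4) = (-2684/2245 + 1506*(-1/39))*(-5/4) = (-2684/2245 - 502/13)*(-5/4) = -1161882/29185*(-5/4) = 580941/11674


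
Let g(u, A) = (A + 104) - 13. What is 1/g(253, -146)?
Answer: -1/55 ≈ -0.018182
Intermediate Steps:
g(u, A) = 91 + A (g(u, A) = (104 + A) - 13 = 91 + A)
1/g(253, -146) = 1/(91 - 146) = 1/(-55) = -1/55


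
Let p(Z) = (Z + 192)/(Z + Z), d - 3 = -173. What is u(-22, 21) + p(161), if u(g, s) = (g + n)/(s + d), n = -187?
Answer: 119895/47978 ≈ 2.4990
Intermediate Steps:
d = -170 (d = 3 - 173 = -170)
u(g, s) = (-187 + g)/(-170 + s) (u(g, s) = (g - 187)/(s - 170) = (-187 + g)/(-170 + s))
p(Z) = (192 + Z)/(2*Z) (p(Z) = (192 + Z)/((2*Z)) = (192 + Z)*(1/(2*Z)) = (192 + Z)/(2*Z))
u(-22, 21) + p(161) = (-187 - 22)/(-170 + 21) + (1/2)*(192 + 161)/161 = -209/(-149) + (1/2)*(1/161)*353 = -1/149*(-209) + 353/322 = 209/149 + 353/322 = 119895/47978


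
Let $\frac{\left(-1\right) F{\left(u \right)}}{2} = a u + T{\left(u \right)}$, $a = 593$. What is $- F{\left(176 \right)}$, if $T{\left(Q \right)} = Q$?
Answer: $209088$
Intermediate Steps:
$F{\left(u \right)} = - 1188 u$ ($F{\left(u \right)} = - 2 \left(593 u + u\right) = - 2 \cdot 594 u = - 1188 u$)
$- F{\left(176 \right)} = - \left(-1188\right) 176 = \left(-1\right) \left(-209088\right) = 209088$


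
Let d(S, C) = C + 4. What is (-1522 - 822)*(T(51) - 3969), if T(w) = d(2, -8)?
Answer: 9312712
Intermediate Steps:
d(S, C) = 4 + C
T(w) = -4 (T(w) = 4 - 8 = -4)
(-1522 - 822)*(T(51) - 3969) = (-1522 - 822)*(-4 - 3969) = -2344*(-3973) = 9312712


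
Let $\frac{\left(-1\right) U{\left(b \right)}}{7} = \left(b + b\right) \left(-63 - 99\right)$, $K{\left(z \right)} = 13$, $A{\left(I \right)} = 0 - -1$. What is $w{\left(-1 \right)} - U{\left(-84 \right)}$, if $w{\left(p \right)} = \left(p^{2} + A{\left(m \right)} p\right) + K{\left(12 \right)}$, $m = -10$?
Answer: $190525$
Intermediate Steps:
$A{\left(I \right)} = 1$ ($A{\left(I \right)} = 0 + 1 = 1$)
$w{\left(p \right)} = 13 + p + p^{2}$ ($w{\left(p \right)} = \left(p^{2} + 1 p\right) + 13 = \left(p^{2} + p\right) + 13 = \left(p + p^{2}\right) + 13 = 13 + p + p^{2}$)
$U{\left(b \right)} = 2268 b$ ($U{\left(b \right)} = - 7 \left(b + b\right) \left(-63 - 99\right) = - 7 \cdot 2 b \left(-162\right) = - 7 \left(- 324 b\right) = 2268 b$)
$w{\left(-1 \right)} - U{\left(-84 \right)} = \left(13 - 1 + \left(-1\right)^{2}\right) - 2268 \left(-84\right) = \left(13 - 1 + 1\right) - -190512 = 13 + 190512 = 190525$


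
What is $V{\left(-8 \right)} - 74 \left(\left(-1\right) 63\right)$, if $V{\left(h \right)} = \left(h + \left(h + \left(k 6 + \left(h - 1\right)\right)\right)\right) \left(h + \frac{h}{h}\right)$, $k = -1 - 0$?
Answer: $4879$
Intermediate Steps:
$k = -1$ ($k = -1 + 0 = -1$)
$V{\left(h \right)} = \left(1 + h\right) \left(-7 + 3 h\right)$ ($V{\left(h \right)} = \left(h + \left(h + \left(\left(-1\right) 6 + \left(h - 1\right)\right)\right)\right) \left(h + \frac{h}{h}\right) = \left(h + \left(h + \left(-6 + \left(-1 + h\right)\right)\right)\right) \left(h + 1\right) = \left(h + \left(h + \left(-7 + h\right)\right)\right) \left(1 + h\right) = \left(h + \left(-7 + 2 h\right)\right) \left(1 + h\right) = \left(-7 + 3 h\right) \left(1 + h\right) = \left(1 + h\right) \left(-7 + 3 h\right)$)
$V{\left(-8 \right)} - 74 \left(\left(-1\right) 63\right) = \left(-7 - -32 + 3 \left(-8\right)^{2}\right) - 74 \left(\left(-1\right) 63\right) = \left(-7 + 32 + 3 \cdot 64\right) - -4662 = \left(-7 + 32 + 192\right) + 4662 = 217 + 4662 = 4879$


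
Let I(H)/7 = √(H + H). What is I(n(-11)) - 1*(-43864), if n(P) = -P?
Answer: 43864 + 7*√22 ≈ 43897.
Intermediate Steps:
I(H) = 7*√2*√H (I(H) = 7*√(H + H) = 7*√(2*H) = 7*(√2*√H) = 7*√2*√H)
I(n(-11)) - 1*(-43864) = 7*√2*√(-1*(-11)) - 1*(-43864) = 7*√2*√11 + 43864 = 7*√22 + 43864 = 43864 + 7*√22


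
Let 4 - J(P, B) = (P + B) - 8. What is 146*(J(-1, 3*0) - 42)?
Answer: -4234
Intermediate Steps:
J(P, B) = 12 - B - P (J(P, B) = 4 - ((P + B) - 8) = 4 - ((B + P) - 8) = 4 - (-8 + B + P) = 4 + (8 - B - P) = 12 - B - P)
146*(J(-1, 3*0) - 42) = 146*((12 - 3*0 - 1*(-1)) - 42) = 146*((12 - 1*0 + 1) - 42) = 146*((12 + 0 + 1) - 42) = 146*(13 - 42) = 146*(-29) = -4234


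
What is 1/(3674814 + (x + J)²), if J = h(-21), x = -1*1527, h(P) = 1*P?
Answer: 1/6071118 ≈ 1.6471e-7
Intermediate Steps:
h(P) = P
x = -1527
J = -21
1/(3674814 + (x + J)²) = 1/(3674814 + (-1527 - 21)²) = 1/(3674814 + (-1548)²) = 1/(3674814 + 2396304) = 1/6071118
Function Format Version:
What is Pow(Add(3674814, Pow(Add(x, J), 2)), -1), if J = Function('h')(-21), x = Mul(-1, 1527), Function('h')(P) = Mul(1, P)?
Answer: Rational(1, 6071118) ≈ 1.6471e-7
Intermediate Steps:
Function('h')(P) = P
x = -1527
J = -21
Pow(Add(3674814, Pow(Add(x, J), 2)), -1) = Pow(Add(3674814, Pow(Add(-1527, -21), 2)), -1) = Pow(Add(3674814, Pow(-1548, 2)), -1) = Pow(Add(3674814, 2396304), -1) = Pow(6071118, -1) = Rational(1, 6071118)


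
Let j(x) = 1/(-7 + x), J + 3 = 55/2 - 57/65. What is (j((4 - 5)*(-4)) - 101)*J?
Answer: -466792/195 ≈ -2393.8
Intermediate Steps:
J = 3071/130 (J = -3 + (55/2 - 57/65) = -3 + 3461/130 = 3071/130 ≈ 23.623)
(j((4 - 5)*(-4)) - 101)*J = (1/(-7 + (4 - 5)*(-4)) - 101)*(3071/130) = (1/(-7 - 1*(-4)) - 101)*(3071/130) = (1/(-7 + 4) - 101)*(3071/130) = (1/(-3) - 101)*(3071/130) = (-⅓ - 101)*(3071/130) = -304/3*3071/130 = -466792/195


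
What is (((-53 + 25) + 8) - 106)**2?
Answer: 15876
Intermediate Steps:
(((-53 + 25) + 8) - 106)**2 = ((-28 + 8) - 106)**2 = (-20 - 106)**2 = (-126)**2 = 15876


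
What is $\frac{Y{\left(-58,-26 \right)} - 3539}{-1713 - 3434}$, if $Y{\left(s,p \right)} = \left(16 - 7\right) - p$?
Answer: $\frac{3504}{5147} \approx 0.68079$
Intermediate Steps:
$Y{\left(s,p \right)} = 9 - p$ ($Y{\left(s,p \right)} = \left(16 - 7\right) - p = 9 - p$)
$\frac{Y{\left(-58,-26 \right)} - 3539}{-1713 - 3434} = \frac{\left(9 - -26\right) - 3539}{-1713 - 3434} = \frac{\left(9 + 26\right) - 3539}{-5147} = \left(35 - 3539\right) \left(- \frac{1}{5147}\right) = \left(-3504\right) \left(- \frac{1}{5147}\right) = \frac{3504}{5147}$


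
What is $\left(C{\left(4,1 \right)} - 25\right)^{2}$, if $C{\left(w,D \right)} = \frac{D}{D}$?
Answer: $576$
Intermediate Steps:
$C{\left(w,D \right)} = 1$
$\left(C{\left(4,1 \right)} - 25\right)^{2} = \left(1 - 25\right)^{2} = \left(-24\right)^{2} = 576$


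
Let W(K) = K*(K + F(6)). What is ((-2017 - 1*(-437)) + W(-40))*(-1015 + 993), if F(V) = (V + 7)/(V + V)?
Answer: 1540/3 ≈ 513.33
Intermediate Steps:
F(V) = (7 + V)/(2*V) (F(V) = (7 + V)/((2*V)) = (7 + V)*(1/(2*V)) = (7 + V)/(2*V))
W(K) = K*(13/12 + K) (W(K) = K*(K + (½)*(7 + 6)/6) = K*(K + (½)*(⅙)*13) = K*(K + 13/12) = K*(13/12 + K))
((-2017 - 1*(-437)) + W(-40))*(-1015 + 993) = ((-2017 - 1*(-437)) + (1/12)*(-40)*(13 + 12*(-40)))*(-1015 + 993) = ((-2017 + 437) + (1/12)*(-40)*(13 - 480))*(-22) = (-1580 + (1/12)*(-40)*(-467))*(-22) = (-1580 + 4670/3)*(-22) = -70/3*(-22) = 1540/3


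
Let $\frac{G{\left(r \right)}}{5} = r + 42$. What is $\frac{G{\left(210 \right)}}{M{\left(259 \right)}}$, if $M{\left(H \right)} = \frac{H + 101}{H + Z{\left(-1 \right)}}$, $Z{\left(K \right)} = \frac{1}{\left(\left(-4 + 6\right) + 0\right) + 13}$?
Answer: $\frac{13601}{15} \approx 906.73$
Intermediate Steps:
$G{\left(r \right)} = 210 + 5 r$ ($G{\left(r \right)} = 5 \left(r + 42\right) = 5 \left(42 + r\right) = 210 + 5 r$)
$Z{\left(K \right)} = \frac{1}{15}$ ($Z{\left(K \right)} = \frac{1}{\left(2 + 0\right) + 13} = \frac{1}{2 + 13} = \frac{1}{15}$)
$M{\left(H \right)} = \frac{101 + H}{\frac{1}{15} + H}$ ($M{\left(H \right)} = \frac{H + 101}{H + \frac{1}{15}} = \frac{101 + H}{\frac{1}{15} + H}$)
$\frac{G{\left(210 \right)}}{M{\left(259 \right)}} = \frac{210 + 5 \cdot 210}{15 \frac{1}{1 + 15 \cdot 259} \left(101 + 259\right)} = \frac{210 + 1050}{15 \frac{1}{1 + 3885} \cdot 360} = \frac{1260}{15 \cdot \frac{1}{3886} \cdot 360} = \frac{1260}{\frac{2700}{1943}} = 1260 \cdot \frac{1943}{2700} = \frac{13601}{15}$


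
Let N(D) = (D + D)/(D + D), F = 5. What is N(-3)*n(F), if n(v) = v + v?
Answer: 10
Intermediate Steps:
n(v) = 2*v
N(D) = 1 (N(D) = (2*D)/((2*D)) = (2*D)*(1/(2*D)) = 1)
N(-3)*n(F) = 1*(2*5) = 1*10 = 10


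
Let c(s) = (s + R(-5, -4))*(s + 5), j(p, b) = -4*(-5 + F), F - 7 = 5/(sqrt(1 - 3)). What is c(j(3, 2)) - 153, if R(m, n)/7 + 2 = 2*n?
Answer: -119 - 810*I*sqrt(2) ≈ -119.0 - 1145.5*I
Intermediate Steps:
F = 7 - 5*I*sqrt(2)/2 (F = 7 + 5/(sqrt(1 - 3)) = 7 + 5/(sqrt(-2)) = 7 + 5/((I*sqrt(2))) = 7 + 5*(-I*sqrt(2)/2) = 7 - 5*I*sqrt(2)/2 ≈ 7.0 - 3.5355*I)
R(m, n) = -14 + 14*n (R(m, n) = -14 + 7*(2*n) = -14 + 14*n)
j(p, b) = -8 + 10*I*sqrt(2) (j(p, b) = -4*(-5 + (7 - 5*I*sqrt(2)/2)) = -4*(2 - 5*I*sqrt(2)/2) = -8 + 10*I*sqrt(2))
c(s) = (-70 + s)*(5 + s) (c(s) = (s + (-14 + 14*(-4)))*(s + 5) = (s + (-14 - 56))*(5 + s) = (s - 70)*(5 + s) = (-70 + s)*(5 + s))
c(j(3, 2)) - 153 = (-350 + (-8 + 10*I*sqrt(2))**2 - 65*(-8 + 10*I*sqrt(2))) - 153 = (-350 + (-8 + 10*I*sqrt(2))**2 + (520 - 650*I*sqrt(2))) - 153 = (170 + (-8 + 10*I*sqrt(2))**2 - 650*I*sqrt(2)) - 153 = 17 + (-8 + 10*I*sqrt(2))**2 - 650*I*sqrt(2)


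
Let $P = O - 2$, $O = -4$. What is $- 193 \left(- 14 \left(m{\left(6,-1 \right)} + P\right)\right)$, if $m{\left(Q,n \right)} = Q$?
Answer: $0$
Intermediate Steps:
$P = -6$ ($P = -4 - 2 = -6$)
$- 193 \left(- 14 \left(m{\left(6,-1 \right)} + P\right)\right) = - 193 \left(- 14 \left(6 - 6\right)\right) = - 193 \left(\left(-14\right) 0\right) = \left(-193\right) 0 = 0$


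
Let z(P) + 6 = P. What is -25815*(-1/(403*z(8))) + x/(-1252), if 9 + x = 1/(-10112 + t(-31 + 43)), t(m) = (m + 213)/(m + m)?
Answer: 100490450537/3136824652 ≈ 32.036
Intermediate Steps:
z(P) = -6 + P
t(m) = (213 + m)/(2*m) (t(m) = (213 + m)/((2*m)) = (213 + m)*(1/(2*m)) = (213 + m)/(2*m))
x = -727397/80821 (x = -9 + 1/(-10112 + (213 + (-31 + 43))/(2*(-31 + 43))) = -9 + 1/(-10112 + (½)*(213 + 12)/12) = -9 + 1/(-10112 + (½)*(1/12)*225) = -9 + 1/(-10112 + 75/8) = -9 + 1/(-80821/8) = -9 - 8/80821 = -727397/80821 ≈ -9.0001)
-25815*(-1/(403*z(8))) + x/(-1252) = -25815*(-1/(403*(-6 + 8))) - 727397/80821/(-1252) = -25815/((-403*2)) - 727397/80821*(-1/1252) = -25815/(-806) + 727397/101187892 = -25815*(-1/806) + 727397/101187892 = 25815/806 + 727397/101187892 = 100490450537/3136824652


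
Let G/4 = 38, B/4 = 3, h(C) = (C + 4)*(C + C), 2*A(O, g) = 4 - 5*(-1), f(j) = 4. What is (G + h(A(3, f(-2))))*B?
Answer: 2742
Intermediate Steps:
A(O, g) = 9/2 (A(O, g) = (4 - 5*(-1))/2 = (4 + 5)/2 = (1/2)*9 = 9/2)
h(C) = 2*C*(4 + C) (h(C) = (4 + C)*(2*C) = 2*C*(4 + C))
B = 12 (B = 4*3 = 12)
G = 152 (G = 4*38 = 152)
(G + h(A(3, f(-2))))*B = (152 + 2*(9/2)*(4 + 9/2))*12 = (152 + 2*(9/2)*(17/2))*12 = (152 + 153/2)*12 = (457/2)*12 = 2742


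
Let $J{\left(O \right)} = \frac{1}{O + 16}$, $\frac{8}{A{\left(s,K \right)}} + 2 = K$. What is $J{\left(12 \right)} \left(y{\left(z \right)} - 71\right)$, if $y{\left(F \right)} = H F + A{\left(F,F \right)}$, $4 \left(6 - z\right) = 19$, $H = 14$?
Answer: $- \frac{55}{24} \approx -2.2917$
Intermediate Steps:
$z = \frac{5}{4}$ ($z = 6 - \frac{19}{4} = \frac{5}{4} \approx 1.25$)
$A{\left(s,K \right)} = \frac{8}{-2 + K}$
$J{\left(O \right)} = \frac{1}{16 + O}$
$y{\left(F \right)} = \frac{8}{-2 + F} + 14 F$ ($y{\left(F \right)} = 14 F + \frac{8}{-2 + F} = \frac{8}{-2 + F} + 14 F$)
$J{\left(12 \right)} \left(y{\left(z \right)} - 71\right) = \frac{\frac{2 \left(4 + 7 \cdot \frac{5}{4} \left(-2 + \frac{5}{4}\right)\right)}{-2 + \frac{5}{4}} - 71}{16 + 12} = \frac{\frac{2 \left(4 + 7 \cdot \frac{5}{4} \left(- \frac{3}{4}\right)\right)}{- \frac{3}{4}} - 71}{28} = \frac{2 \left(- \frac{4}{3}\right) \left(4 - \frac{105}{16}\right) - 71}{28} = \frac{2 \left(- \frac{4}{3}\right) \left(- \frac{41}{16}\right) - 71}{28} = \frac{\frac{41}{6} - 71}{28} = \frac{1}{28} \left(- \frac{385}{6}\right) = - \frac{55}{24}$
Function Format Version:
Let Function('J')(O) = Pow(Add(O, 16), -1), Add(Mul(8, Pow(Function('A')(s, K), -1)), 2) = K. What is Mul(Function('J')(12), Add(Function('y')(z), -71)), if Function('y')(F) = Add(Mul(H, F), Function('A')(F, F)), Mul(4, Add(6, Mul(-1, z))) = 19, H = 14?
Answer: Rational(-55, 24) ≈ -2.2917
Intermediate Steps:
z = Rational(5, 4) (z = Add(6, Mul(Rational(-1, 4), 19)) = Add(6, Rational(-19, 4)) = Rational(5, 4) ≈ 1.2500)
Function('A')(s, K) = Mul(8, Pow(Add(-2, K), -1))
Function('J')(O) = Pow(Add(16, O), -1)
Function('y')(F) = Add(Mul(8, Pow(Add(-2, F), -1)), Mul(14, F)) (Function('y')(F) = Add(Mul(14, F), Mul(8, Pow(Add(-2, F), -1))) = Add(Mul(8, Pow(Add(-2, F), -1)), Mul(14, F)))
Mul(Function('J')(12), Add(Function('y')(z), -71)) = Mul(Pow(Add(16, 12), -1), Add(Mul(2, Pow(Add(-2, Rational(5, 4)), -1), Add(4, Mul(7, Rational(5, 4), Add(-2, Rational(5, 4))))), -71)) = Mul(Pow(28, -1), Add(Mul(2, Pow(Rational(-3, 4), -1), Add(4, Mul(7, Rational(5, 4), Rational(-3, 4)))), -71)) = Mul(Rational(1, 28), Add(Mul(2, Rational(-4, 3), Add(4, Rational(-105, 16))), -71)) = Mul(Rational(1, 28), Add(Mul(2, Rational(-4, 3), Rational(-41, 16)), -71)) = Mul(Rational(1, 28), Add(Rational(41, 6), -71)) = Mul(Rational(1, 28), Rational(-385, 6)) = Rational(-55, 24)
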